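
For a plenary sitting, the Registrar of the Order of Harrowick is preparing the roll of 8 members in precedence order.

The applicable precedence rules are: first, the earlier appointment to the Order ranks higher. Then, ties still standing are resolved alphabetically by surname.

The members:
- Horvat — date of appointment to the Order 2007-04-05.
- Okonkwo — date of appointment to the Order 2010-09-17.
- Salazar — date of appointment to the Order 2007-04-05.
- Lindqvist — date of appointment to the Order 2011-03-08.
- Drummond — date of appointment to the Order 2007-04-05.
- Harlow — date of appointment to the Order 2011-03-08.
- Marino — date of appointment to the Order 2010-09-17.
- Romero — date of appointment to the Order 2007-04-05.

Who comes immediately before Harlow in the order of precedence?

By date of appointment to the Order (earlier first): Drummond, Horvat, Romero and Salazar (each 2007-04-05); then Marino and Okonkwo (both 2010-09-17); then Harlow and Lindqvist (both 2011-03-08).
Among Drummond, Horvat, Romero and Salazar, alphabetically by surname: Drummond before Horvat before Romero before Salazar.
Among Marino and Okonkwo, alphabetically by surname: Marino before Okonkwo.
Among Harlow and Lindqvist, alphabetically by surname: Harlow before Lindqvist.
Order: Drummond, Horvat, Romero, Salazar, Marino, Okonkwo, Harlow, Lindqvist.

Okonkwo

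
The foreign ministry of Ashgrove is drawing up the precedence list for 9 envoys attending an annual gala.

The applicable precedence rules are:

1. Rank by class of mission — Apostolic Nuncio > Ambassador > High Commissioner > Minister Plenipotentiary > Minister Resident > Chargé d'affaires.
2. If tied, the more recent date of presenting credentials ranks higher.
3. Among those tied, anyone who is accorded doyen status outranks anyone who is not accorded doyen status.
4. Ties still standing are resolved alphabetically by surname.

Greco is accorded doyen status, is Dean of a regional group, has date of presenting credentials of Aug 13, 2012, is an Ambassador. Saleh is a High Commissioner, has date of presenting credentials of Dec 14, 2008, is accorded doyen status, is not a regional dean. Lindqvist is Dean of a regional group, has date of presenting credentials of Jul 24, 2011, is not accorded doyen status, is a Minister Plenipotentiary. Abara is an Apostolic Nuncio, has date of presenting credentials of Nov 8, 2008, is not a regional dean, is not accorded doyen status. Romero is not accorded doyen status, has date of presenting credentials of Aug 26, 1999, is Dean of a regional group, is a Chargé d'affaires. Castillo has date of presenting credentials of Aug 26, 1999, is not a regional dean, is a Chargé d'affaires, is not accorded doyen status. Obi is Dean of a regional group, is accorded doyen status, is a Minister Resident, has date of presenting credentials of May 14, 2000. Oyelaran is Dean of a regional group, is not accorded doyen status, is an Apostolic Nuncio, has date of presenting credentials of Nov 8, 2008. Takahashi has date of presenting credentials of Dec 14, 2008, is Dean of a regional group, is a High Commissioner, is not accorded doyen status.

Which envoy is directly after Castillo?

By class of mission: Abara and Oyelaran (Apostolic Nuncio); then Greco (Ambassador); then Saleh and Takahashi (High Commissioner); then Lindqvist (Minister Plenipotentiary); then Obi (Minister Resident); then Castillo and Romero (Chargé d'affaires).
Abara and Oyelaran both have date of presenting credentials Nov 8, 2008, so the next rule applies.
Abara and Oyelaran are each not accorded doyen status, so the next rule applies.
Among Abara and Oyelaran, alphabetically by surname: Abara before Oyelaran.
Saleh and Takahashi both have date of presenting credentials Dec 14, 2008, so the next rule applies.
Among Saleh and Takahashi, accorded doyen status before not accorded doyen status: Saleh (accorded doyen status) before Takahashi (not accorded doyen status).
Castillo and Romero both have date of presenting credentials Aug 26, 1999, so the next rule applies.
Castillo and Romero are each not accorded doyen status, so the next rule applies.
Among Castillo and Romero, alphabetically by surname: Castillo before Romero.
Order: Abara, Oyelaran, Greco, Saleh, Takahashi, Lindqvist, Obi, Castillo, Romero.

Romero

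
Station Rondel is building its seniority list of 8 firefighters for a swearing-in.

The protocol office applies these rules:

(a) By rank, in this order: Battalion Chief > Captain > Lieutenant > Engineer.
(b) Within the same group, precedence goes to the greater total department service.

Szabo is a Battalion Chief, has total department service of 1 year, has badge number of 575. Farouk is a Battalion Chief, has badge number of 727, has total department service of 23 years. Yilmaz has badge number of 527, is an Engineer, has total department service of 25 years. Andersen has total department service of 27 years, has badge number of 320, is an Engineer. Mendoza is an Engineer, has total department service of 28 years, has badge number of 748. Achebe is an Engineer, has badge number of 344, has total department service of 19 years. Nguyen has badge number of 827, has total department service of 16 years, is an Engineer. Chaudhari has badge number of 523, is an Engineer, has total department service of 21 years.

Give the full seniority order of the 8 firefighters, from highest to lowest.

Farouk, Szabo, Mendoza, Andersen, Yilmaz, Chaudhari, Achebe, Nguyen

By rank: Farouk and Szabo (Battalion Chief); then Mendoza, Andersen, Yilmaz, Chaudhari, Achebe and Nguyen (Engineer).
Among Farouk and Szabo, by total department service (higher first): Farouk (23 years) before Szabo (1 year).
Among Mendoza, Andersen, Yilmaz, Chaudhari, Achebe and Nguyen, by total department service (higher first): Mendoza (28 years) before Andersen (27 years) before Yilmaz (25 years) before Chaudhari (21 years) before Achebe (19 years) before Nguyen (16 years).
Full order: Farouk, Szabo, Mendoza, Andersen, Yilmaz, Chaudhari, Achebe, Nguyen.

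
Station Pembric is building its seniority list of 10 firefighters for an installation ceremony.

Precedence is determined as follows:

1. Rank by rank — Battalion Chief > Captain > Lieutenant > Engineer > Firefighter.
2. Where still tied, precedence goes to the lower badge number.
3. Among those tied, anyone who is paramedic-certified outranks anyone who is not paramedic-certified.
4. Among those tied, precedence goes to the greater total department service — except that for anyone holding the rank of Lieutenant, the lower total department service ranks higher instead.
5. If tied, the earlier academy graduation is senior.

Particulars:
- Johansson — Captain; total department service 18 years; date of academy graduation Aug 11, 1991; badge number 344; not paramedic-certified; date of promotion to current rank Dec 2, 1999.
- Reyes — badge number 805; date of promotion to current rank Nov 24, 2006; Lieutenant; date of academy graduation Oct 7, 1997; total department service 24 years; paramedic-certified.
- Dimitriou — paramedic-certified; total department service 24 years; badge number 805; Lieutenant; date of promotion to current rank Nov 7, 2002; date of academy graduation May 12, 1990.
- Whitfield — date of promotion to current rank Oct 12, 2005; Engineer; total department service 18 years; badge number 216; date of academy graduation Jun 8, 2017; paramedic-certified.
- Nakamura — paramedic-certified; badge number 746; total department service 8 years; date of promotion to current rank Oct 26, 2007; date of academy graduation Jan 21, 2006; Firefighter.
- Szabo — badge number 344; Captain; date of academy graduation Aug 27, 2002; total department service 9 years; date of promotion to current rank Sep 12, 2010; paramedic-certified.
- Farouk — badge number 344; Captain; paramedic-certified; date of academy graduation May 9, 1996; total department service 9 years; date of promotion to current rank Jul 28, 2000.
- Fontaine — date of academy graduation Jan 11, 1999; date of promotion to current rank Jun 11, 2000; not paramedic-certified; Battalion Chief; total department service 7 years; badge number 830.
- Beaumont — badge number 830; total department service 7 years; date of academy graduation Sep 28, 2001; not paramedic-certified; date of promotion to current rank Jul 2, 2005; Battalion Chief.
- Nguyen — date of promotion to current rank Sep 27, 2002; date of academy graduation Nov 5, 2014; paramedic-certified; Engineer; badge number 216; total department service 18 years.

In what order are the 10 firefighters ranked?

Fontaine, Beaumont, Farouk, Szabo, Johansson, Dimitriou, Reyes, Nguyen, Whitfield, Nakamura

By rank: Fontaine and Beaumont (Battalion Chief); then Farouk, Szabo and Johansson (Captain); then Dimitriou and Reyes (Lieutenant); then Nguyen and Whitfield (Engineer); then Nakamura (Firefighter).
Fontaine and Beaumont both have badge number 830, so the next rule applies.
Fontaine and Beaumont are each not paramedic-certified, so the next rule applies.
Fontaine and Beaumont both have total department service 7 years, so the next rule applies.
Among Fontaine and Beaumont, by date of academy graduation (earlier first): Fontaine (Jan 11, 1999) before Beaumont (Sep 28, 2001).
Farouk, Szabo and Johansson all have badge number 344, so the next rule applies.
Among Farouk, Szabo and Johansson, paramedic-certified before not paramedic-certified: Farouk and Szabo (paramedic-certified) before Johansson (not paramedic-certified).
Farouk and Szabo both have total department service 9 years, so the next rule applies.
Among Farouk and Szabo, by date of academy graduation (earlier first): Farouk (May 9, 1996) before Szabo (Aug 27, 2002).
Dimitriou and Reyes both have badge number 805, so the next rule applies.
Dimitriou and Reyes are each paramedic-certified, so the next rule applies.
Dimitriou and Reyes both have total department service 24 years, so the next rule applies.
Among Dimitriou and Reyes, by date of academy graduation (earlier first): Dimitriou (May 12, 1990) before Reyes (Oct 7, 1997).
Nguyen and Whitfield both have badge number 216, so the next rule applies.
Nguyen and Whitfield are each paramedic-certified, so the next rule applies.
Nguyen and Whitfield both have total department service 18 years, so the next rule applies.
Among Nguyen and Whitfield, by date of academy graduation (earlier first): Nguyen (Nov 5, 2014) before Whitfield (Jun 8, 2017).
Full order: Fontaine, Beaumont, Farouk, Szabo, Johansson, Dimitriou, Reyes, Nguyen, Whitfield, Nakamura.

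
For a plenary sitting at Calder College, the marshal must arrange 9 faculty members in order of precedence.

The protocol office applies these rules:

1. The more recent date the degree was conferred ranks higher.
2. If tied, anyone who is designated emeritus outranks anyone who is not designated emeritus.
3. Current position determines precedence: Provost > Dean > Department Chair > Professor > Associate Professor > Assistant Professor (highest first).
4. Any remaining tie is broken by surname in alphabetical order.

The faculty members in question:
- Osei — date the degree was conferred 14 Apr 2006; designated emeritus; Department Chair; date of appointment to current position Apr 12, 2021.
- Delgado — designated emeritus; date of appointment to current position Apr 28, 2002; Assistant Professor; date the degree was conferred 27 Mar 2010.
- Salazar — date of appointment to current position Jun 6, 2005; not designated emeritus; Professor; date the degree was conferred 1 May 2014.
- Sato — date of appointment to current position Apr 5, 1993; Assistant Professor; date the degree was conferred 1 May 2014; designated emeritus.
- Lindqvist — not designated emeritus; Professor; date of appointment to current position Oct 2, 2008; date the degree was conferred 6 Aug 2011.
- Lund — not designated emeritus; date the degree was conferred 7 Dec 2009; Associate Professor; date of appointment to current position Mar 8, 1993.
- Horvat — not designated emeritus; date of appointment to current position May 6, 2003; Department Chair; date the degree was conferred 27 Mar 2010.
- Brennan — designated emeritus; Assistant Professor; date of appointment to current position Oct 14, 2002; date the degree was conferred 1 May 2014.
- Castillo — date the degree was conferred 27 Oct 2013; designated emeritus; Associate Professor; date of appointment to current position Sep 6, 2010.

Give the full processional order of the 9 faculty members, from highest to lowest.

By date the degree was conferred (later first): Brennan, Sato and Salazar (each 1 May 2014); then Castillo (27 Oct 2013); then Lindqvist (6 Aug 2011); then Delgado and Horvat (both 27 Mar 2010); then Lund (7 Dec 2009); then Osei (14 Apr 2006).
Among Brennan, Sato and Salazar, designated emeritus before not designated emeritus: Brennan and Sato (designated emeritus) before Salazar (not designated emeritus).
Brennan and Sato are each Assistant Professor, so the next rule applies.
Among Brennan and Sato, alphabetically by surname: Brennan before Sato.
Among Delgado and Horvat, designated emeritus before not designated emeritus: Delgado (designated emeritus) before Horvat (not designated emeritus).
Full order: Brennan, Sato, Salazar, Castillo, Lindqvist, Delgado, Horvat, Lund, Osei.

Brennan, Sato, Salazar, Castillo, Lindqvist, Delgado, Horvat, Lund, Osei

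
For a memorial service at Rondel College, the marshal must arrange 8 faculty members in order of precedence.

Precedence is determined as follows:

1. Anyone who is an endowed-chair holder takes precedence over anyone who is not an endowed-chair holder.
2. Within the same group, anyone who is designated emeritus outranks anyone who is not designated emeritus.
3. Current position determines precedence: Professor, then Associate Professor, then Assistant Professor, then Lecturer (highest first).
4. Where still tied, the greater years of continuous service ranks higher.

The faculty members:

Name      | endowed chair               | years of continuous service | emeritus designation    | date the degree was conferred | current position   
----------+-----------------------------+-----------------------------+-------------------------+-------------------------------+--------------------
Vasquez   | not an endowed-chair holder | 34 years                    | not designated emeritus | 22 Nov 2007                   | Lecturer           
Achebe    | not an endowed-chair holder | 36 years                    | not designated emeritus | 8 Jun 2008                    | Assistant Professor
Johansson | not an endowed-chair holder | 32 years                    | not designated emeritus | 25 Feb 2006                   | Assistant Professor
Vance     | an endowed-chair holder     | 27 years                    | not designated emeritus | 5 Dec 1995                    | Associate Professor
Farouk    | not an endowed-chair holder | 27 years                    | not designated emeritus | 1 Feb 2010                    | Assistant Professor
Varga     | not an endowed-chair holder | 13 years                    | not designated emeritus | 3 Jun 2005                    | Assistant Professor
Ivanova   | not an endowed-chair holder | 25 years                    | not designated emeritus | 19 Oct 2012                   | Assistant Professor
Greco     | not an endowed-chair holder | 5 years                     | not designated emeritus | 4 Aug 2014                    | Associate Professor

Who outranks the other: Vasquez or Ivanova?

Ivanova

By the first rule: Vance (an endowed-chair holder); then Greco, Achebe, Johansson, Farouk, Ivanova, Varga and Vasquez (each not an endowed-chair holder).
Greco, Achebe, Johansson, Farouk, Ivanova, Varga and Vasquez are each not designated emeritus, so the next rule applies.
Among Greco, Achebe, Johansson, Farouk, Ivanova, Varga and Vasquez, by current position: Greco (Associate Professor) before Achebe, Johansson, Farouk, Ivanova and Varga (Assistant Professor) before Vasquez (Lecturer).
Among Achebe, Johansson, Farouk, Ivanova and Varga, by years of continuous service (higher first): Achebe (36 years) before Johansson (32 years) before Farouk (27 years) before Ivanova (25 years) before Varga (13 years).
So Ivanova takes precedence.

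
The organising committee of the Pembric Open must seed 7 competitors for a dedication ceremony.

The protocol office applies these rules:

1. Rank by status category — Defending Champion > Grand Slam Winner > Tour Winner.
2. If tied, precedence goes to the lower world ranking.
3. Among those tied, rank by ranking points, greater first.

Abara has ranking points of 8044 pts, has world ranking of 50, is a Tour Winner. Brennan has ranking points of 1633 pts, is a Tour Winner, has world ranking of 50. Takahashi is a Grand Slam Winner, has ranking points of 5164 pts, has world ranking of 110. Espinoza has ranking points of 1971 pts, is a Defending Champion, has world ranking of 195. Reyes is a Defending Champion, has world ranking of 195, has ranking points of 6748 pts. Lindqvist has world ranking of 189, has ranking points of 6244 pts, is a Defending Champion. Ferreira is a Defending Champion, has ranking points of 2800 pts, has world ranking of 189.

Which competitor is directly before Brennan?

Abara

By status category: Lindqvist, Ferreira, Reyes and Espinoza (Defending Champion); then Takahashi (Grand Slam Winner); then Abara and Brennan (Tour Winner).
Among Lindqvist, Ferreira, Reyes and Espinoza, by world ranking (lower first): Lindqvist and Ferreira (189) before Reyes and Espinoza (195).
Among Lindqvist and Ferreira, by ranking points (higher first): Lindqvist (6244 pts) before Ferreira (2800 pts).
Among Reyes and Espinoza, by ranking points (higher first): Reyes (6748 pts) before Espinoza (1971 pts).
Abara and Brennan both have world ranking 50, so the next rule applies.
Among Abara and Brennan, by ranking points (higher first): Abara (8044 pts) before Brennan (1633 pts).
Order: Lindqvist, Ferreira, Reyes, Espinoza, Takahashi, Abara, Brennan.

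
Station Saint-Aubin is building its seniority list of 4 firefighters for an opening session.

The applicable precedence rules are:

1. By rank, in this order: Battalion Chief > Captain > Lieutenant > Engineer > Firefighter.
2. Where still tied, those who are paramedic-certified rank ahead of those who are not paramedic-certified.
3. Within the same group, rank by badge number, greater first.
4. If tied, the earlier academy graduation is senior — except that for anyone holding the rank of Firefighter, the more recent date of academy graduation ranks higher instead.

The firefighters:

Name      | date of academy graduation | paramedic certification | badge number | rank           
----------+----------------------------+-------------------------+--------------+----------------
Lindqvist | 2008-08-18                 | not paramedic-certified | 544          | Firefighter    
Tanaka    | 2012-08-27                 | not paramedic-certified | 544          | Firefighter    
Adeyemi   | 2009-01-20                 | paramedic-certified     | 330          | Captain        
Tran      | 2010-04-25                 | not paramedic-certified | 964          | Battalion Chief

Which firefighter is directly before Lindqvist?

By rank: Tran (Battalion Chief); then Adeyemi (Captain); then Tanaka and Lindqvist (Firefighter).
Tanaka and Lindqvist are each not paramedic-certified, so the next rule applies.
Tanaka and Lindqvist both have badge number 544, so the next rule applies.
Among Tanaka and Lindqvist, by date of academy graduation (later first) (reversed rule for this group): Tanaka (2012-08-27) before Lindqvist (2008-08-18).
Order: Tran, Adeyemi, Tanaka, Lindqvist.

Tanaka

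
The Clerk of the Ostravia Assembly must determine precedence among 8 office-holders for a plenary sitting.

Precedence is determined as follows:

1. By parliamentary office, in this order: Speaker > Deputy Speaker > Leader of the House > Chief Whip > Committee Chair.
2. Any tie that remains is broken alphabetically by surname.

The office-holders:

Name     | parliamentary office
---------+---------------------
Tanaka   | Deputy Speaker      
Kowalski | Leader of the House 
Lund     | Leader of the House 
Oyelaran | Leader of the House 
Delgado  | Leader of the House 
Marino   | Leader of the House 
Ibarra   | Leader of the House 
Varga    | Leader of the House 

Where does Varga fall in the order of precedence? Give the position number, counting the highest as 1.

By parliamentary office: Tanaka (Deputy Speaker); then Delgado, Ibarra, Kowalski, Lund, Marino, Oyelaran and Varga (Leader of the House).
Among Delgado, Ibarra, Kowalski, Lund, Marino, Oyelaran and Varga, alphabetically by surname: Delgado before Ibarra before Kowalski before Lund before Marino before Oyelaran before Varga.
Order: Tanaka, Delgado, Ibarra, Kowalski, Lund, Marino, Oyelaran, Varga. So position 8.

8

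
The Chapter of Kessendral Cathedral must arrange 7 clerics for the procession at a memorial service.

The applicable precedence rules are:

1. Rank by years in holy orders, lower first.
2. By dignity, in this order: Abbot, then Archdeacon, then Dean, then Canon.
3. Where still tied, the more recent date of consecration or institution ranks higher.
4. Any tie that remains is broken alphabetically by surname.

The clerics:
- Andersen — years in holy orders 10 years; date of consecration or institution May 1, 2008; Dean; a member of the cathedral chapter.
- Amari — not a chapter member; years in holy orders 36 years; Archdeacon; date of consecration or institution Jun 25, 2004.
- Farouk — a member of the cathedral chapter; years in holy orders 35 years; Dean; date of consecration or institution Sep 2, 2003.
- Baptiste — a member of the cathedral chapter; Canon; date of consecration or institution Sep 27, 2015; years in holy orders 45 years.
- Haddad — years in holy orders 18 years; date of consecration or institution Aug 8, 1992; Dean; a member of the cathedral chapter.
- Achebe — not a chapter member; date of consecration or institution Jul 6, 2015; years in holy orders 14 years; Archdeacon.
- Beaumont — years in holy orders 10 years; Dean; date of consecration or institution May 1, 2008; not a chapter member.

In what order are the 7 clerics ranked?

By years in holy orders (lower first): Andersen and Beaumont (both 10 years); then Achebe (14 years); then Haddad (18 years); then Farouk (35 years); then Amari (36 years); then Baptiste (45 years).
Andersen and Beaumont are each Dean, so the next rule applies.
Andersen and Beaumont both have date of consecration or institution May 1, 2008, so the next rule applies.
Among Andersen and Beaumont, alphabetically by surname: Andersen before Beaumont.
Full order: Andersen, Beaumont, Achebe, Haddad, Farouk, Amari, Baptiste.

Andersen, Beaumont, Achebe, Haddad, Farouk, Amari, Baptiste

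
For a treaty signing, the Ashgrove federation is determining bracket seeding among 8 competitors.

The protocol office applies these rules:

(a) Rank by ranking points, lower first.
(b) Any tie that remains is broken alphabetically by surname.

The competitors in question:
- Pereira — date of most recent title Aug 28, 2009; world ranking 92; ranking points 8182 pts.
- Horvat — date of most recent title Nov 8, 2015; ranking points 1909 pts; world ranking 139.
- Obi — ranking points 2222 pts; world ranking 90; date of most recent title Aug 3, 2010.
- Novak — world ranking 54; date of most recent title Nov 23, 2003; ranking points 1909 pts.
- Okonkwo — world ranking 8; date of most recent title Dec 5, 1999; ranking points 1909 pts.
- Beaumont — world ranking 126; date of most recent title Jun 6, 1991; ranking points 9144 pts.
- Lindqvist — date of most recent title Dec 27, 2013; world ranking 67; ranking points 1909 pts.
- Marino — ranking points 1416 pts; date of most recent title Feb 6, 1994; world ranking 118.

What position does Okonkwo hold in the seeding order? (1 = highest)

5

By ranking points (lower first): Marino (1416 pts); then Horvat, Lindqvist, Novak and Okonkwo (each 1909 pts); then Obi (2222 pts); then Pereira (8182 pts); then Beaumont (9144 pts).
Among Horvat, Lindqvist, Novak and Okonkwo, alphabetically by surname: Horvat before Lindqvist before Novak before Okonkwo.
Order: Marino, Horvat, Lindqvist, Novak, Okonkwo, Obi, Pereira, Beaumont. So position 5.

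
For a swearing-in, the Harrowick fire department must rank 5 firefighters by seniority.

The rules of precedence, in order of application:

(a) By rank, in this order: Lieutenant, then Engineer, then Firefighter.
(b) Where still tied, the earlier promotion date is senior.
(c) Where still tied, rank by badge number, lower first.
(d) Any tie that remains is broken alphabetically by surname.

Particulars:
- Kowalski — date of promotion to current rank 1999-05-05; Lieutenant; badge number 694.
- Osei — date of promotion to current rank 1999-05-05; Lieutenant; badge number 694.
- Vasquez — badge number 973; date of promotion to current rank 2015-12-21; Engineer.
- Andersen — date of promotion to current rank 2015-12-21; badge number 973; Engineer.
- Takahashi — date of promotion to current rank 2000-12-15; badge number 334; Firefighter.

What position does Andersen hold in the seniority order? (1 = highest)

3

By rank: Kowalski and Osei (Lieutenant); then Andersen and Vasquez (Engineer); then Takahashi (Firefighter).
Kowalski and Osei both have date of promotion to current rank 1999-05-05, so the next rule applies.
Kowalski and Osei both have badge number 694, so the next rule applies.
Among Kowalski and Osei, alphabetically by surname: Kowalski before Osei.
Andersen and Vasquez both have date of promotion to current rank 2015-12-21, so the next rule applies.
Andersen and Vasquez both have badge number 973, so the next rule applies.
Among Andersen and Vasquez, alphabetically by surname: Andersen before Vasquez.
Order: Kowalski, Osei, Andersen, Vasquez, Takahashi. So position 3.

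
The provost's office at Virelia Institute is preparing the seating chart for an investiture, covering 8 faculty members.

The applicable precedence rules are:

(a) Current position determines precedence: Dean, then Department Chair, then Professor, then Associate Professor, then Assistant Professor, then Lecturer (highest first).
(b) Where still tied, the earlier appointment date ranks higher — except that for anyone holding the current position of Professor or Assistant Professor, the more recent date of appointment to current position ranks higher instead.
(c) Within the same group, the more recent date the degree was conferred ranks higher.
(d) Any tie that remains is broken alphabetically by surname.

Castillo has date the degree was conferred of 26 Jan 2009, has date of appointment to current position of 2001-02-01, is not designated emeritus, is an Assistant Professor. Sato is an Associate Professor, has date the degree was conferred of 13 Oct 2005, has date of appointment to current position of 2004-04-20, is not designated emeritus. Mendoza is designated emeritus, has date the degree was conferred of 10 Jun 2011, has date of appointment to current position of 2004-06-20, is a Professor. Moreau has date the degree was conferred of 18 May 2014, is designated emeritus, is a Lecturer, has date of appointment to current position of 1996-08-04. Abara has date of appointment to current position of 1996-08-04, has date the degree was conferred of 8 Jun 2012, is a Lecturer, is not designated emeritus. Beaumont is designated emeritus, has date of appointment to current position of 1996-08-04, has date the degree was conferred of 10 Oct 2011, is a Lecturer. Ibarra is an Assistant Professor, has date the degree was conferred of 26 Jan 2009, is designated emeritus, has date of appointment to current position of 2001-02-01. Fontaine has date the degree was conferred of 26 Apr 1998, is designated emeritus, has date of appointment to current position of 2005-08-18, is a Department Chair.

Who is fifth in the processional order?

By current position: Fontaine (Department Chair); then Mendoza (Professor); then Sato (Associate Professor); then Castillo and Ibarra (Assistant Professor); then Moreau, Abara and Beaumont (Lecturer).
Castillo and Ibarra both have date of appointment to current position 2001-02-01, so the next rule applies.
Castillo and Ibarra both have date the degree was conferred 26 Jan 2009, so the next rule applies.
Among Castillo and Ibarra, alphabetically by surname: Castillo before Ibarra.
Moreau, Abara and Beaumont all have date of appointment to current position 1996-08-04, so the next rule applies.
Among Moreau, Abara and Beaumont, by date the degree was conferred (later first): Moreau (18 May 2014) before Abara (8 Jun 2012) before Beaumont (10 Oct 2011).
Order: Fontaine, Mendoza, Sato, Castillo, Ibarra, Moreau, Abara, Beaumont.

Ibarra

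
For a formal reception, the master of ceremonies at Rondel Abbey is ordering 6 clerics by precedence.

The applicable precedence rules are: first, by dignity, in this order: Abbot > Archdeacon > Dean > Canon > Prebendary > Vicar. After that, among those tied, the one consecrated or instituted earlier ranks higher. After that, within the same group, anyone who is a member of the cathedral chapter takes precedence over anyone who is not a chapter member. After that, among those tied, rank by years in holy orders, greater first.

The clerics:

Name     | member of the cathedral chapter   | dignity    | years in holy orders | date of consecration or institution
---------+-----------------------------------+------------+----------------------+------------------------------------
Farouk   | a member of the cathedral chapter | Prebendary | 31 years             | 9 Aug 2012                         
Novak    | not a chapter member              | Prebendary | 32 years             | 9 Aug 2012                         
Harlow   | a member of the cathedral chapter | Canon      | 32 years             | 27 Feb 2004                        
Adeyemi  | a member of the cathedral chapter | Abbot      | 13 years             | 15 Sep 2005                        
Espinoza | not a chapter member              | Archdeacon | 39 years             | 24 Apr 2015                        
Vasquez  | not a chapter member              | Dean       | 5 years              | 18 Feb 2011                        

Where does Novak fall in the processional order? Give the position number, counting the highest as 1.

6

By dignity: Adeyemi (Abbot); then Espinoza (Archdeacon); then Vasquez (Dean); then Harlow (Canon); then Farouk and Novak (Prebendary).
Farouk and Novak both have date of consecration or institution 9 Aug 2012, so the next rule applies.
Among Farouk and Novak, a member of the cathedral chapter before not a chapter member: Farouk (a member of the cathedral chapter) before Novak (not a chapter member).
Order: Adeyemi, Espinoza, Vasquez, Harlow, Farouk, Novak. So position 6.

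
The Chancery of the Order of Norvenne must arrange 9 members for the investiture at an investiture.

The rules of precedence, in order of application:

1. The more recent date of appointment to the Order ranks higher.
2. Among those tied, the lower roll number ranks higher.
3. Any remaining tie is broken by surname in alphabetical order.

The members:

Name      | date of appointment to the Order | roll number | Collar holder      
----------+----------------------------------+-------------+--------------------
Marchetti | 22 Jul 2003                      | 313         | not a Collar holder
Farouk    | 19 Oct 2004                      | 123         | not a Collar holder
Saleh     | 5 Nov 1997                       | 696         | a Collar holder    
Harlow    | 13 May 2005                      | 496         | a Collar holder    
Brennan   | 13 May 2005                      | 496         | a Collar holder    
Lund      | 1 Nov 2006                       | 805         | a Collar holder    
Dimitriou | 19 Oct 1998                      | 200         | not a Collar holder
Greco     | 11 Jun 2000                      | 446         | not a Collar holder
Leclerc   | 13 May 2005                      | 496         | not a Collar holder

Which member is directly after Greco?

By date of appointment to the Order (later first): Lund (1 Nov 2006); then Brennan, Harlow and Leclerc (each 13 May 2005); then Farouk (19 Oct 2004); then Marchetti (22 Jul 2003); then Greco (11 Jun 2000); then Dimitriou (19 Oct 1998); then Saleh (5 Nov 1997).
Brennan, Harlow and Leclerc all have roll number 496, so the next rule applies.
Among Brennan, Harlow and Leclerc, alphabetically by surname: Brennan before Harlow before Leclerc.
Order: Lund, Brennan, Harlow, Leclerc, Farouk, Marchetti, Greco, Dimitriou, Saleh.

Dimitriou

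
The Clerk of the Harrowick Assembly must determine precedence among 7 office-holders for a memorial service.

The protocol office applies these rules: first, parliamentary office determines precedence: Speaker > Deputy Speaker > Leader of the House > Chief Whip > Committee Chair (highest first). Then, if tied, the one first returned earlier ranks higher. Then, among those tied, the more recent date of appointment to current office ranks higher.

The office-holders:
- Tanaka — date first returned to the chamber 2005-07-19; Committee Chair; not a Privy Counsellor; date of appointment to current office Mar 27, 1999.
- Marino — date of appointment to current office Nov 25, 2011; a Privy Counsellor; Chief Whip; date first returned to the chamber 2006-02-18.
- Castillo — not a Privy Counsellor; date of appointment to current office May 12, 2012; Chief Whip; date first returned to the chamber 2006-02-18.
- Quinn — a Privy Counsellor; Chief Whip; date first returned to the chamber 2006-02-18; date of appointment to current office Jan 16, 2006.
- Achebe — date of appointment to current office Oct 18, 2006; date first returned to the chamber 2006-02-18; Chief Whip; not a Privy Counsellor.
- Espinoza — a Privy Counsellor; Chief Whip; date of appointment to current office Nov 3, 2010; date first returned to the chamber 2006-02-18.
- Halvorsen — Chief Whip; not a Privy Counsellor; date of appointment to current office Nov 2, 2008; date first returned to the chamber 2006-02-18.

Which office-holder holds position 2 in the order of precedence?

Marino

By parliamentary office: Castillo, Marino, Espinoza, Halvorsen, Achebe and Quinn (Chief Whip); then Tanaka (Committee Chair).
Castillo, Marino, Espinoza, Halvorsen, Achebe and Quinn all have date first returned to the chamber 2006-02-18, so the next rule applies.
Among Castillo, Marino, Espinoza, Halvorsen, Achebe and Quinn, by date of appointment to current office (later first): Castillo (May 12, 2012) before Marino (Nov 25, 2011) before Espinoza (Nov 3, 2010) before Halvorsen (Nov 2, 2008) before Achebe (Oct 18, 2006) before Quinn (Jan 16, 2006).
Order: Castillo, Marino, Espinoza, Halvorsen, Achebe, Quinn, Tanaka.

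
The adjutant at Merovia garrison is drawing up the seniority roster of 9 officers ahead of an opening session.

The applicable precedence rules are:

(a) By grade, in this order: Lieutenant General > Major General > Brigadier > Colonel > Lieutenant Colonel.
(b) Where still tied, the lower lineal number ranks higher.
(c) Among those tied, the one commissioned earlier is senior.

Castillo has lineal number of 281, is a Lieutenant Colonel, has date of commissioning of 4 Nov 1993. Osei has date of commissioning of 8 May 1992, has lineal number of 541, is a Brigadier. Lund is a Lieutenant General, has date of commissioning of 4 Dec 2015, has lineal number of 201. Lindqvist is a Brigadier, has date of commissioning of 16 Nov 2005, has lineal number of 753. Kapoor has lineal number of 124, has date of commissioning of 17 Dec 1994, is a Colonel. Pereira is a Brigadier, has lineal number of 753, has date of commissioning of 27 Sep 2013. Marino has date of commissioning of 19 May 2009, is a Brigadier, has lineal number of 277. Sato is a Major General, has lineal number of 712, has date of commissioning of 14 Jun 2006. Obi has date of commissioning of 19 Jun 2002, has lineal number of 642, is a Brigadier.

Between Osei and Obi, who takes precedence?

Osei

By grade: Lund (Lieutenant General); then Sato (Major General); then Marino, Osei, Obi, Lindqvist and Pereira (Brigadier); then Kapoor (Colonel); then Castillo (Lieutenant Colonel).
Among Marino, Osei, Obi, Lindqvist and Pereira, by lineal number (lower first): Marino (277) before Osei (541) before Obi (642) before Lindqvist and Pereira (753).
Among Lindqvist and Pereira, by date of commissioning (earlier first): Lindqvist (16 Nov 2005) before Pereira (27 Sep 2013).
So Osei takes precedence.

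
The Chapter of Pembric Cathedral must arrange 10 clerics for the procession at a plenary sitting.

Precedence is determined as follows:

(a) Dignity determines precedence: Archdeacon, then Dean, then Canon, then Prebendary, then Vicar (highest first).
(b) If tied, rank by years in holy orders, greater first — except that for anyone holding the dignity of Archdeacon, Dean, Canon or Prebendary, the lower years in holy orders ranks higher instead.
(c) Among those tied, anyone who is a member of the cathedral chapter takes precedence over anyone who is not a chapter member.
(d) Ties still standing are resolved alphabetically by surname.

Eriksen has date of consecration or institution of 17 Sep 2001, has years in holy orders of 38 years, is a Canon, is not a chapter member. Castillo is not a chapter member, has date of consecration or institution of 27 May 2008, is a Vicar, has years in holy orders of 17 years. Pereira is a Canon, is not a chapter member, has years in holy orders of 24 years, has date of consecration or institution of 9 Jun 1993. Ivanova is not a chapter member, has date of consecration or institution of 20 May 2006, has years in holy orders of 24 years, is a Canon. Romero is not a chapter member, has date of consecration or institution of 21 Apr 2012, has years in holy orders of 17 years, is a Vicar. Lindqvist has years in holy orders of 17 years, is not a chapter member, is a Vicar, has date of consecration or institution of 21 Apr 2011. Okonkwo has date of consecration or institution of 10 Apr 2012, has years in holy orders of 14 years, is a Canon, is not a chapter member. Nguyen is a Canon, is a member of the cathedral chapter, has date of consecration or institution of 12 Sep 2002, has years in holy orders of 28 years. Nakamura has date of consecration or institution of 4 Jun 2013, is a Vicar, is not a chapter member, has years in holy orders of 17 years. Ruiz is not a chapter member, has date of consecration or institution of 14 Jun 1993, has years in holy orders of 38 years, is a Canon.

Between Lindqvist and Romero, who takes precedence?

Lindqvist

By dignity: Okonkwo, Ivanova, Pereira, Nguyen, Eriksen and Ruiz (Canon); then Castillo, Lindqvist, Nakamura and Romero (Vicar).
Among Okonkwo, Ivanova, Pereira, Nguyen, Eriksen and Ruiz, by years in holy orders (lower first) (reversed rule for this group): Okonkwo (14 years) before Ivanova and Pereira (24 years) before Nguyen (28 years) before Eriksen and Ruiz (38 years).
Ivanova and Pereira are each not a chapter member, so the next rule applies.
Among Ivanova and Pereira, alphabetically by surname: Ivanova before Pereira.
Eriksen and Ruiz are each not a chapter member, so the next rule applies.
Among Eriksen and Ruiz, alphabetically by surname: Eriksen before Ruiz.
Castillo, Lindqvist, Nakamura and Romero all have years in holy orders 17 years, so the next rule applies.
Castillo, Lindqvist, Nakamura and Romero are each not a chapter member, so the next rule applies.
Among Castillo, Lindqvist, Nakamura and Romero, alphabetically by surname: Castillo before Lindqvist before Nakamura before Romero.
So Lindqvist takes precedence.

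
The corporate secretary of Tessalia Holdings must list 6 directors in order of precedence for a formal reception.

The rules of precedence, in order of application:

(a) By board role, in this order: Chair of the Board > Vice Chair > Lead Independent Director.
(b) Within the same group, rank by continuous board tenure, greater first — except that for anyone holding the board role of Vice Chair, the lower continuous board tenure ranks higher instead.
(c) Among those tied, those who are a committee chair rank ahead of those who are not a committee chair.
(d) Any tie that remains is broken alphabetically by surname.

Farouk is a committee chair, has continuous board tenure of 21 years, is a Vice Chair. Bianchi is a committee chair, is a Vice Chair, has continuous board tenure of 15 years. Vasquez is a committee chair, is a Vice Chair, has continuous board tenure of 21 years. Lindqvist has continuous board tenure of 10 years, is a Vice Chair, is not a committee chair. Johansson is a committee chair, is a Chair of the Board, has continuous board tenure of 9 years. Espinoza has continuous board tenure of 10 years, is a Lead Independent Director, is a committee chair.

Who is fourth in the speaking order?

By board role: Johansson (Chair of the Board); then Lindqvist, Bianchi, Farouk and Vasquez (Vice Chair); then Espinoza (Lead Independent Director).
Among Lindqvist, Bianchi, Farouk and Vasquez, by continuous board tenure (lower first) (reversed rule for this group): Lindqvist (10 years) before Bianchi (15 years) before Farouk and Vasquez (21 years).
Farouk and Vasquez are each a committee chair, so the next rule applies.
Among Farouk and Vasquez, alphabetically by surname: Farouk before Vasquez.
Order: Johansson, Lindqvist, Bianchi, Farouk, Vasquez, Espinoza.

Farouk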